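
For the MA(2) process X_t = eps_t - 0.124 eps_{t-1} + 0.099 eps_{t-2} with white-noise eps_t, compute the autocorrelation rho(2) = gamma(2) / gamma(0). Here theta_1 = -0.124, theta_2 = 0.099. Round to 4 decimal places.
\rho(2) = 0.0966

For an MA(q) process with theta_0 = 1, the autocovariance is
  gamma(k) = sigma^2 * sum_{i=0..q-k} theta_i * theta_{i+k},
and rho(k) = gamma(k) / gamma(0). Sigma^2 cancels.
  numerator   = (1)*(0.099) = 0.099.
  denominator = (1)^2 + (-0.124)^2 + (0.099)^2 = 1.025177.
  rho(2) = 0.099 / 1.025177 = 0.0966.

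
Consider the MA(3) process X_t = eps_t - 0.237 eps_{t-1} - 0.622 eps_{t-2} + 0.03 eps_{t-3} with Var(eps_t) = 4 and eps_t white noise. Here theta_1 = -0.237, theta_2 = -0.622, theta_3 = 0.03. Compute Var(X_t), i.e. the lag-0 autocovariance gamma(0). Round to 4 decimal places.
\gamma(0) = 5.7758

For an MA(q) process X_t = eps_t + sum_i theta_i eps_{t-i} with
Var(eps_t) = sigma^2, the variance is
  gamma(0) = sigma^2 * (1 + sum_i theta_i^2).
  sum_i theta_i^2 = (-0.237)^2 + (-0.622)^2 + (0.03)^2 = 0.056169 + 0.386884 + 0.0009 = 0.443953.
  gamma(0) = 4 * (1 + 0.443953) = 4 * 1.443953 = 5.775812, which rounds to 5.7758.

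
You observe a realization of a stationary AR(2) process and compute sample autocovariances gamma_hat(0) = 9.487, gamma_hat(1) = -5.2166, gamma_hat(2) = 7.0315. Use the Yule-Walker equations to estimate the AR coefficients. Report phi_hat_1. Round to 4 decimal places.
\hat\phi_{1} = -0.2040

The Yule-Walker equations for an AR(p) process read, in matrix form,
  Gamma_p phi = r_p,   with   (Gamma_p)_{ij} = gamma(|i - j|),
                       (r_p)_i = gamma(i),   i,j = 1..p.
Substitute the sample gammas (Toeplitz matrix and right-hand side of size 2):
  Gamma_p = [[9.487, -5.2166], [-5.2166, 9.487]]
  r_p     = [-5.2166, 7.0315]
Written out:
  9.487 phi_1 - 5.2166 phi_2 = -5.2166
  -5.2166 phi_1 + 9.487 phi_2 = 7.0315
Solve by Cramer's rule:
  det = gamma(0)^2 - gamma(1)^2 = (9.487)^2 - (-5.2166)^2 = 90.003169 - 27.21291556 = 62.79025344
  phi_hat_1 = [gamma(1) gamma(0) - gamma(1) gamma(2)] / det = [(-5.2166)(9.487) - (-5.2166)(7.0315)] / 62.79025344 = -12.8093613 / 62.79025344 = -0.204
  phi_hat_2 = [gamma(0) gamma(2) - gamma(1)^2] / det = [(9.487)(7.0315) - (-5.2166)^2] / 62.79025344 = 39.49492494 / 62.79025344 = 0.629
So phi_hat = [-0.2040, 0.6290].
Therefore phi_hat_1 = -0.2040.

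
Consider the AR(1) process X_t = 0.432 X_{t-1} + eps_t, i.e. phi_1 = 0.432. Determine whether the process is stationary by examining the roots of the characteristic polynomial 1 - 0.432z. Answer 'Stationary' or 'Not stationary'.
\text{Stationary}

The AR(p) characteristic polynomial is P(z) = 1 - 0.432z.
Stationarity requires all roots to lie outside the unit circle, i.e. |z| > 1 for every root.
This is linear in z: 1 + (-0.432) z = 0  =>  z = -1/(-0.432) = 2.314815,  |z| = 2.314815.
Moduli of all roots: 2.3148.
All moduli strictly greater than 1? Yes.
Verdict: Stationary.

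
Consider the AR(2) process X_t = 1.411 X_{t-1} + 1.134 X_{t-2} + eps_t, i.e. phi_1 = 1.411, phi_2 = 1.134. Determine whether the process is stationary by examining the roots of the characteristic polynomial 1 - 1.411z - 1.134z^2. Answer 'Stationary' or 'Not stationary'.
\text{Not stationary}

The AR(p) characteristic polynomial is P(z) = 1 - 1.411z - 1.134z^2.
Stationarity requires all roots to lie outside the unit circle, i.e. |z| > 1 for every root.
Set 1 + (-1.411) z + (-1.134) z^2 = 0, i.e. a z^2 + b z + c = 0 with a = -1.134, b = -1.411, c = 1.
Discriminant D = b^2 - 4ac = (-1.411)^2 - 4*(-1.134)*1 = 1.990921 - (-4.536) = 6.526921.
D >= 0, so the roots are real: z = (-b +/- sqrt(D)) / (2a) = (1.411 +/- 2.554784) / (-2.268).
  z_1 = (1.411 + 2.554784) / (-2.268) = -1.7486,   |z_1| = 1.7486.
  z_2 = (1.411 - 2.554784) / (-2.268) = 0.5043,   |z_2| = 0.5043.
Moduli of all roots: 1.7486, 0.5043.
All moduli strictly greater than 1? No.
Verdict: Not stationary.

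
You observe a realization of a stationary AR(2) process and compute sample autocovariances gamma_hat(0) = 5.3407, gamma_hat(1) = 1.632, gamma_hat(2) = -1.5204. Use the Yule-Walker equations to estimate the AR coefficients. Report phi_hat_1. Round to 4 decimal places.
\hat\phi_{1} = 0.4330

The Yule-Walker equations for an AR(p) process read, in matrix form,
  Gamma_p phi = r_p,   with   (Gamma_p)_{ij} = gamma(|i - j|),
                       (r_p)_i = gamma(i),   i,j = 1..p.
Substitute the sample gammas (Toeplitz matrix and right-hand side of size 2):
  Gamma_p = [[5.3407, 1.632], [1.632, 5.3407]]
  r_p     = [1.632, -1.5204]
Written out:
  5.3407 phi_1 + 1.632 phi_2 = 1.632
  1.632 phi_1 + 5.3407 phi_2 = -1.5204
Solve by Cramer's rule:
  det = gamma(0)^2 - gamma(1)^2 = (5.3407)^2 - (1.632)^2 = 28.52307649 - 2.663424 = 25.85965249
  phi_hat_1 = [gamma(1) gamma(0) - gamma(1) gamma(2)] / det = [(1.632)(5.3407) - (1.632)(-1.5204)] / 25.85965249 = 11.1973152 / 25.85965249 = 0.433
  phi_hat_2 = [gamma(0) gamma(2) - gamma(1)^2] / det = [(5.3407)(-1.5204) - (1.632)^2] / 25.85965249 = -10.78342428 / 25.85965249 = -0.417
So phi_hat = [0.4330, -0.4170].
Therefore phi_hat_1 = 0.4330.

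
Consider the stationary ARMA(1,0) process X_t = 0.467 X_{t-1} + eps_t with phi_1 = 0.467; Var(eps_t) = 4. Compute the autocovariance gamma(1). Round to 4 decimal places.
\gamma(1) = 2.3890

Multiply the model equation by X_{t-k} and take expectations. With theta_0 = psi_0 = 1 and psi_j the MA(infinity) weights, this gives
  gamma(k) - sum_i phi_i gamma(k-i) = c_k,
  c_k = sigma^2 * sum_{j=k..q} theta_j psi_{j-k}   (c_k = 0 for k > q),
using gamma(-m) = gamma(m).
Pure AR (q = 0): c_0 = sigma^2 = 4, c_k = 0 for k >= 1.
Equations for k = 0 and k = 1 (AR order 1):
  gamma(0) = phi_1 gamma(1) + c_0
  gamma(1) = phi_1 gamma(0) + c_1
Substituting the second into the first: gamma(0) (1 - phi_1^2) = c_0 + phi_1 c_1, so
  gamma(0) = c_0 / (1 - phi_1^2) = 4 / (1 - (0.467)^2) = 4 / 0.781911 = 5.115672.
  gamma(1) = phi_1 gamma(0) = (0.467)(5.115672) = 2.389019.
Therefore gamma(1) = 2.3890 (to 4 decimal places).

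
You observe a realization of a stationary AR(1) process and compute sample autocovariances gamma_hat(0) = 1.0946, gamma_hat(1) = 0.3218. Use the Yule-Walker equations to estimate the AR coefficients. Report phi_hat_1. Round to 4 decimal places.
\hat\phi_{1} = 0.2940

The Yule-Walker equations for an AR(p) process read, in matrix form,
  Gamma_p phi = r_p,   with   (Gamma_p)_{ij} = gamma(|i - j|),
                       (r_p)_i = gamma(i),   i,j = 1..p.
Substitute the sample gammas (Toeplitz matrix and right-hand side of size 1):
  Gamma_p = [[1.0946]]
  r_p     = [0.3218]
With p = 1 this is the single equation gamma(0) phi_1 = gamma(1):
  phi_hat_1 = gamma(1) / gamma(0) = 0.3218 / 1.0946 = 0.2940.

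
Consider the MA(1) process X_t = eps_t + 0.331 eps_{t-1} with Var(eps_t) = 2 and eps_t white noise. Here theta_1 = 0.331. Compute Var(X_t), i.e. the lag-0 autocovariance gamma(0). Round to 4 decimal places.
\gamma(0) = 2.2191

For an MA(q) process X_t = eps_t + sum_i theta_i eps_{t-i} with
Var(eps_t) = sigma^2, the variance is
  gamma(0) = sigma^2 * (1 + sum_i theta_i^2).
  sum_i theta_i^2 = (0.331)^2 = 0.109561.
  gamma(0) = 2 * (1 + 0.109561) = 2 * 1.109561 = 2.219122, which rounds to 2.2191.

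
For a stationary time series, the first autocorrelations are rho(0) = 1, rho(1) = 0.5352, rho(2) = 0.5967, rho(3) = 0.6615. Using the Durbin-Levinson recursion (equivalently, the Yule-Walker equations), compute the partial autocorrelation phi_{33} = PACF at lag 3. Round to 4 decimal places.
\phi_{33} = 0.4291

The PACF at lag k is phi_{kk}, the last component of the solution
to the Yule-Walker system G_k phi = r_k where
  (G_k)_{ij} = rho(|i - j|), (r_k)_i = rho(i), i,j = 1..k.
Equivalently, Durbin-Levinson gives phi_{kk} iteratively:
  phi_{11} = rho(1)
  phi_{kk} = [rho(k) - sum_{j=1..k-1} phi_{k-1,j} rho(k-j)]
            / [1 - sum_{j=1..k-1} phi_{k-1,j} rho(j)],
  phi_{k,j} = phi_{k-1,j} - phi_{kk} phi_{k-1,k-j},  j = 1..k-1.
Step k = 1:
  phi_11 = rho(1) = 0.5352.
Step k = 2:
  phi_22 = [rho(2) - phi_11 rho(1)] / [1 - phi_11 rho(1)] = [0.5967 - (0.5352)(0.5352)] / [1 - (0.5352)(0.5352)]
         = 0.31026096 / 0.71356096 = 0.434807.
  Update: phi_21 = phi_11 - phi_22 phi_11 = 0.5352 - (0.434807)(0.5352) = 0.302492.
Step k = 3:
  phi_33 = [rho(3) - phi_21 rho(2) - phi_22 rho(1)] / [1 - phi_21 rho(1) - phi_22 rho(2)]
    numerator   = 0.6615 - (0.302492)(0.5967) - (0.434807)(0.5352) = 0.24829484
    denominator = 1 - (0.302492)(0.5352) - (0.434807)(0.5967) = 0.57865747
  phi_33 = 0.24829484 / 0.57865747 = 0.4291.
Therefore phi_{33} = 0.4291.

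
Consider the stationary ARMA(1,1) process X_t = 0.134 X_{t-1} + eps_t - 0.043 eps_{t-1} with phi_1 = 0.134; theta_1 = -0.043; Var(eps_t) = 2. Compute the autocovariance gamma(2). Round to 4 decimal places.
\gamma(2) = 0.0247

Multiply the model equation by X_{t-k} and take expectations. With theta_0 = psi_0 = 1 and psi_j the MA(infinity) weights, this gives
  gamma(k) - sum_i phi_i gamma(k-i) = c_k,
  c_k = sigma^2 * sum_{j=k..q} theta_j psi_{j-k}   (c_k = 0 for k > q),
using gamma(-m) = gamma(m).
psi-weights needed (psi_j = theta_j + sum_i phi_i psi_{j-i}):
  psi_1 = theta_1 + phi_1 = -0.043 + (0.134) = 0.091
Right-hand sides:
  c_0 = sigma^2 (1 + theta_1 psi_1) = 2 * (1 + (-0.043)(0.091)) = 2 * 0.996087 = 1.992174
  c_1 = sigma^2 theta_1 = 2 * (-0.043) = -0.086
  c_2 = 0
Equations for k = 0 and k = 1 (AR order 1):
  gamma(0) = phi_1 gamma(1) + c_0
  gamma(1) = phi_1 gamma(0) + c_1
Substituting the second into the first: gamma(0) (1 - phi_1^2) = c_0 + phi_1 c_1, so
  gamma(0) = (c_0 + phi_1 c_1) / (1 - phi_1^2) = (1.992174 + (0.134)(-0.086)) / (1 - (0.134)^2) = 1.98065 / 0.982044 = 2.016865.
  gamma(1) = phi_1 gamma(0) + c_1 = (0.134)(2.016865) + (-0.086) = 0.18426.
For k = 2 (> q): gamma(2) = phi_1 gamma(1) = (0.134)(0.18426) = 0.024691.
Therefore gamma(2) = 0.0247 (to 4 decimal places).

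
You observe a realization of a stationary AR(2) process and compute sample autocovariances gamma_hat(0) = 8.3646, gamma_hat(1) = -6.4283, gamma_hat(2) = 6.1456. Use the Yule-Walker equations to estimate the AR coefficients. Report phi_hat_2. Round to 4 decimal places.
\hat\phi_{2} = 0.3520

The Yule-Walker equations for an AR(p) process read, in matrix form,
  Gamma_p phi = r_p,   with   (Gamma_p)_{ij} = gamma(|i - j|),
                       (r_p)_i = gamma(i),   i,j = 1..p.
Substitute the sample gammas (Toeplitz matrix and right-hand side of size 2):
  Gamma_p = [[8.3646, -6.4283], [-6.4283, 8.3646]]
  r_p     = [-6.4283, 6.1456]
Written out:
  8.3646 phi_1 - 6.4283 phi_2 = -6.4283
  -6.4283 phi_1 + 8.3646 phi_2 = 6.1456
Solve by Cramer's rule:
  det = gamma(0)^2 - gamma(1)^2 = (8.3646)^2 - (-6.4283)^2 = 69.96653316 - 41.32304089 = 28.64349227
  phi_hat_1 = [gamma(1) gamma(0) - gamma(1) gamma(2)] / det = [(-6.4283)(8.3646) - (-6.4283)(6.1456)] / 28.64349227 = -14.2643977 / 28.64349227 = -0.498
  phi_hat_2 = [gamma(0) gamma(2) - gamma(1)^2] / det = [(8.3646)(6.1456) - (-6.4283)^2] / 28.64349227 = 10.08244487 / 28.64349227 = 0.352
So phi_hat = [-0.4980, 0.3520].
Therefore phi_hat_2 = 0.3520.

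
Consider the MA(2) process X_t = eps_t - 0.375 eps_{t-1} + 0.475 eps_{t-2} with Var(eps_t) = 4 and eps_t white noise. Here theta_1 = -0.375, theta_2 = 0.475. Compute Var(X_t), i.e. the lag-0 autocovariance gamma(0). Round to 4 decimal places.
\gamma(0) = 5.4650

For an MA(q) process X_t = eps_t + sum_i theta_i eps_{t-i} with
Var(eps_t) = sigma^2, the variance is
  gamma(0) = sigma^2 * (1 + sum_i theta_i^2).
  sum_i theta_i^2 = (-0.375)^2 + (0.475)^2 = 0.140625 + 0.225625 = 0.36625.
  gamma(0) = 4 * (1 + 0.36625) = 4 * 1.36625 = 5.465, which rounds to 5.4650.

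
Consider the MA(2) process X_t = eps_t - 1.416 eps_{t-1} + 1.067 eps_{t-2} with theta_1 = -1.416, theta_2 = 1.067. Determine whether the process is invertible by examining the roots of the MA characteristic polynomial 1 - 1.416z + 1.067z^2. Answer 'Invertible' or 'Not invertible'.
\text{Not invertible}

The MA(q) characteristic polynomial is P(z) = 1 - 1.416z + 1.067z^2.
Invertibility requires all roots to lie outside the unit circle, i.e. |z| > 1 for every root.
Set 1 + (-1.416) z + (1.067) z^2 = 0, i.e. a z^2 + b z + c = 0 with a = 1.067, b = -1.416, c = 1.
Discriminant D = b^2 - 4ac = (-1.416)^2 - 4*(1.067)*1 = 2.005056 - (4.268) = -2.262944.
D < 0, so the roots are the complex-conjugate pair z = (-b +/- i sqrt(-D)) / (2a) = 0.6635 +/- 0.7049i.
For a conjugate pair |z|^2 = z * conj(z) = (product of roots) = c/a = 1/(1.067) = 0.937207, so |z| = sqrt(0.937207) = 0.9681 for both roots.
Moduli of all roots: 0.9681, 0.9681.
All moduli strictly greater than 1? No.
Verdict: Not invertible.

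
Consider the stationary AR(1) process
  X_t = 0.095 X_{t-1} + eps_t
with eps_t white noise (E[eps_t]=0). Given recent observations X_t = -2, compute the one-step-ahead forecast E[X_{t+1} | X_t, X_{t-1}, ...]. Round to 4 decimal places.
E[X_{t+1} \mid \mathcal F_t] = -0.1900

For an AR(p) model X_t = c + sum_i phi_i X_{t-i} + eps_t, the
one-step-ahead conditional mean is
  E[X_{t+1} | X_t, ...] = c + sum_i phi_i X_{t+1-i}.
Substitute known values:
  E[X_{t+1} | ...] = (0.095) * (-2)
                   = -0.1900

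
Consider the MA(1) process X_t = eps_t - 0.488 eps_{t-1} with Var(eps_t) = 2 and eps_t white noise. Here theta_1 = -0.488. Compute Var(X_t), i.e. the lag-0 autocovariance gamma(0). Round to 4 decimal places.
\gamma(0) = 2.4763

For an MA(q) process X_t = eps_t + sum_i theta_i eps_{t-i} with
Var(eps_t) = sigma^2, the variance is
  gamma(0) = sigma^2 * (1 + sum_i theta_i^2).
  sum_i theta_i^2 = (-0.488)^2 = 0.238144.
  gamma(0) = 2 * (1 + 0.238144) = 2 * 1.238144 = 2.476288, which rounds to 2.4763.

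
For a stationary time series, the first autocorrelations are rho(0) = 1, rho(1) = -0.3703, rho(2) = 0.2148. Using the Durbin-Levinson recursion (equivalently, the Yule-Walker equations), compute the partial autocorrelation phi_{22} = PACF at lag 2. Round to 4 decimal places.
\phi_{22} = 0.0900

The PACF at lag k is phi_{kk}, the last component of the solution
to the Yule-Walker system G_k phi = r_k where
  (G_k)_{ij} = rho(|i - j|), (r_k)_i = rho(i), i,j = 1..k.
Equivalently, Durbin-Levinson gives phi_{kk} iteratively:
  phi_{11} = rho(1)
  phi_{kk} = [rho(k) - sum_{j=1..k-1} phi_{k-1,j} rho(k-j)]
            / [1 - sum_{j=1..k-1} phi_{k-1,j} rho(j)],
  phi_{k,j} = phi_{k-1,j} - phi_{kk} phi_{k-1,k-j},  j = 1..k-1.
Step k = 1:
  phi_11 = rho(1) = -0.3703.
Step k = 2:
  phi_22 = [rho(2) - phi_11 rho(1)] / [1 - phi_11 rho(1)] = [0.2148 - (-0.3703)(-0.3703)] / [1 - (-0.3703)(-0.3703)]
         = 0.07767791 / 0.86287791 = 0.09.
Therefore phi_{22} = 0.0900.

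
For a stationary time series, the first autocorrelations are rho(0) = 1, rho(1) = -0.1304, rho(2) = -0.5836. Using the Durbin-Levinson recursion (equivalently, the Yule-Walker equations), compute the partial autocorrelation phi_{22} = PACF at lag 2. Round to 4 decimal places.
\phi_{22} = -0.6110

The PACF at lag k is phi_{kk}, the last component of the solution
to the Yule-Walker system G_k phi = r_k where
  (G_k)_{ij} = rho(|i - j|), (r_k)_i = rho(i), i,j = 1..k.
Equivalently, Durbin-Levinson gives phi_{kk} iteratively:
  phi_{11} = rho(1)
  phi_{kk} = [rho(k) - sum_{j=1..k-1} phi_{k-1,j} rho(k-j)]
            / [1 - sum_{j=1..k-1} phi_{k-1,j} rho(j)],
  phi_{k,j} = phi_{k-1,j} - phi_{kk} phi_{k-1,k-j},  j = 1..k-1.
Step k = 1:
  phi_11 = rho(1) = -0.1304.
Step k = 2:
  phi_22 = [rho(2) - phi_11 rho(1)] / [1 - phi_11 rho(1)] = [-0.5836 - (-0.1304)(-0.1304)] / [1 - (-0.1304)(-0.1304)]
         = -0.60060416 / 0.98299584 = -0.611.
Therefore phi_{22} = -0.6110.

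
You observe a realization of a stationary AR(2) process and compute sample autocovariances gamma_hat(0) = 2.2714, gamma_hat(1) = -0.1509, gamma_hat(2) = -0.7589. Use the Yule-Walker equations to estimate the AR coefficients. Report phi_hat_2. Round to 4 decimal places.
\hat\phi_{2} = -0.3400

The Yule-Walker equations for an AR(p) process read, in matrix form,
  Gamma_p phi = r_p,   with   (Gamma_p)_{ij} = gamma(|i - j|),
                       (r_p)_i = gamma(i),   i,j = 1..p.
Substitute the sample gammas (Toeplitz matrix and right-hand side of size 2):
  Gamma_p = [[2.2714, -0.1509], [-0.1509, 2.2714]]
  r_p     = [-0.1509, -0.7589]
Written out:
  2.2714 phi_1 - 0.1509 phi_2 = -0.1509
  -0.1509 phi_1 + 2.2714 phi_2 = -0.7589
Solve by Cramer's rule:
  det = gamma(0)^2 - gamma(1)^2 = (2.2714)^2 - (-0.1509)^2 = 5.15925796 - 0.02277081 = 5.13648715
  phi_hat_1 = [gamma(1) gamma(0) - gamma(1) gamma(2)] / det = [(-0.1509)(2.2714) - (-0.1509)(-0.7589)] / 5.13648715 = -0.45727227 / 5.13648715 = -0.089
  phi_hat_2 = [gamma(0) gamma(2) - gamma(1)^2] / det = [(2.2714)(-0.7589) - (-0.1509)^2] / 5.13648715 = -1.74653627 / 5.13648715 = -0.34
So phi_hat = [-0.0890, -0.3400].
Therefore phi_hat_2 = -0.3400.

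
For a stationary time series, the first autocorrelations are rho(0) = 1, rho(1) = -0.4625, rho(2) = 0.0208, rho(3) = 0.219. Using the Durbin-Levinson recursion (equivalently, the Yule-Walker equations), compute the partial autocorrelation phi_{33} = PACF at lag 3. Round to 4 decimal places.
\phi_{33} = 0.1589

The PACF at lag k is phi_{kk}, the last component of the solution
to the Yule-Walker system G_k phi = r_k where
  (G_k)_{ij} = rho(|i - j|), (r_k)_i = rho(i), i,j = 1..k.
Equivalently, Durbin-Levinson gives phi_{kk} iteratively:
  phi_{11} = rho(1)
  phi_{kk} = [rho(k) - sum_{j=1..k-1} phi_{k-1,j} rho(k-j)]
            / [1 - sum_{j=1..k-1} phi_{k-1,j} rho(j)],
  phi_{k,j} = phi_{k-1,j} - phi_{kk} phi_{k-1,k-j},  j = 1..k-1.
Step k = 1:
  phi_11 = rho(1) = -0.4625.
Step k = 2:
  phi_22 = [rho(2) - phi_11 rho(1)] / [1 - phi_11 rho(1)] = [0.0208 - (-0.4625)(-0.4625)] / [1 - (-0.4625)(-0.4625)]
         = -0.19310625 / 0.78609375 = -0.245653.
  Update: phi_21 = phi_11 - phi_22 phi_11 = -0.4625 - (-0.245653)(-0.4625) = -0.576114.
Step k = 3:
  phi_33 = [rho(3) - phi_21 rho(2) - phi_22 rho(1)] / [1 - phi_21 rho(1) - phi_22 rho(2)]
    numerator   = 0.219 - (-0.576114)(0.0208) - (-0.245653)(-0.4625) = 0.11736869
    denominator = 1 - (-0.576114)(-0.4625) - (-0.245653)(0.0208) = 0.73865663
  phi_33 = 0.11736869 / 0.73865663 = 0.1589.
Therefore phi_{33} = 0.1589.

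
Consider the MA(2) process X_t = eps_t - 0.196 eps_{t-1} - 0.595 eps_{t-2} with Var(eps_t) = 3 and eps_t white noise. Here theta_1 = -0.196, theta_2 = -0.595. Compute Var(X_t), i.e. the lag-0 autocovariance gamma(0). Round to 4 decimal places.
\gamma(0) = 4.1773

For an MA(q) process X_t = eps_t + sum_i theta_i eps_{t-i} with
Var(eps_t) = sigma^2, the variance is
  gamma(0) = sigma^2 * (1 + sum_i theta_i^2).
  sum_i theta_i^2 = (-0.196)^2 + (-0.595)^2 = 0.038416 + 0.354025 = 0.392441.
  gamma(0) = 3 * (1 + 0.392441) = 3 * 1.392441 = 4.177323, which rounds to 4.1773.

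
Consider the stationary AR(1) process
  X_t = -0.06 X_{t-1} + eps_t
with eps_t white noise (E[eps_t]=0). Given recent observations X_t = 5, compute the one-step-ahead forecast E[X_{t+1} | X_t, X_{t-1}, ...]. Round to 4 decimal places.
E[X_{t+1} \mid \mathcal F_t] = -0.3000

For an AR(p) model X_t = c + sum_i phi_i X_{t-i} + eps_t, the
one-step-ahead conditional mean is
  E[X_{t+1} | X_t, ...] = c + sum_i phi_i X_{t+1-i}.
Substitute known values:
  E[X_{t+1} | ...] = (-0.06) * (5)
                   = -0.3000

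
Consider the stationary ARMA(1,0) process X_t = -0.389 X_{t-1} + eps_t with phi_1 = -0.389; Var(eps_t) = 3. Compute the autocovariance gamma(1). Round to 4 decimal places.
\gamma(1) = -1.3751

Multiply the model equation by X_{t-k} and take expectations. With theta_0 = psi_0 = 1 and psi_j the MA(infinity) weights, this gives
  gamma(k) - sum_i phi_i gamma(k-i) = c_k,
  c_k = sigma^2 * sum_{j=k..q} theta_j psi_{j-k}   (c_k = 0 for k > q),
using gamma(-m) = gamma(m).
Pure AR (q = 0): c_0 = sigma^2 = 3, c_k = 0 for k >= 1.
Equations for k = 0 and k = 1 (AR order 1):
  gamma(0) = phi_1 gamma(1) + c_0
  gamma(1) = phi_1 gamma(0) + c_1
Substituting the second into the first: gamma(0) (1 - phi_1^2) = c_0 + phi_1 c_1, so
  gamma(0) = c_0 / (1 - phi_1^2) = 3 / (1 - (-0.389)^2) = 3 / 0.848679 = 3.534905.
  gamma(1) = phi_1 gamma(0) = (-0.389)(3.534905) = -1.375078.
Therefore gamma(1) = -1.3751 (to 4 decimal places).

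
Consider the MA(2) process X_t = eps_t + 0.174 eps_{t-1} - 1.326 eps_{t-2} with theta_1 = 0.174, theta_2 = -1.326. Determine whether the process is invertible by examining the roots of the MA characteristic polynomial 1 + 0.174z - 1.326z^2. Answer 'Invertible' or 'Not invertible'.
\text{Not invertible}

The MA(q) characteristic polynomial is P(z) = 1 + 0.174z - 1.326z^2.
Invertibility requires all roots to lie outside the unit circle, i.e. |z| > 1 for every root.
Set 1 + (0.174) z + (-1.326) z^2 = 0, i.e. a z^2 + b z + c = 0 with a = -1.326, b = 0.174, c = 1.
Discriminant D = b^2 - 4ac = (0.174)^2 - 4*(-1.326)*1 = 0.030276 - (-5.304) = 5.334276.
D >= 0, so the roots are real: z = (-b +/- sqrt(D)) / (2a) = (-0.174 +/- 2.309605) / (-2.652).
  z_1 = (-0.174 + 2.309605) / (-2.652) = -0.8053,   |z_1| = 0.8053.
  z_2 = (-0.174 - 2.309605) / (-2.652) = 0.9365,   |z_2| = 0.9365.
Moduli of all roots: 0.8053, 0.9365.
All moduli strictly greater than 1? No.
Verdict: Not invertible.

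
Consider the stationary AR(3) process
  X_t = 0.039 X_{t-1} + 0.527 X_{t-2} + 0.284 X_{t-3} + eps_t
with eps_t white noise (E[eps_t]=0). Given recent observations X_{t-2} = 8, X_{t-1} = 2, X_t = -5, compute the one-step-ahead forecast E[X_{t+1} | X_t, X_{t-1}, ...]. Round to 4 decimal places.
E[X_{t+1} \mid \mathcal F_t] = 3.1310

For an AR(p) model X_t = c + sum_i phi_i X_{t-i} + eps_t, the
one-step-ahead conditional mean is
  E[X_{t+1} | X_t, ...] = c + sum_i phi_i X_{t+1-i}.
Substitute known values:
  E[X_{t+1} | ...] = (0.039) * (-5) + (0.527) * (2) + (0.284) * (8)
                   = 3.1310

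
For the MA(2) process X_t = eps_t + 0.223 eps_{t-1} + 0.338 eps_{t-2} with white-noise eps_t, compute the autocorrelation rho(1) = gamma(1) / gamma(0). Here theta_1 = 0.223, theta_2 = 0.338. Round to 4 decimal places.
\rho(1) = 0.2563

For an MA(q) process with theta_0 = 1, the autocovariance is
  gamma(k) = sigma^2 * sum_{i=0..q-k} theta_i * theta_{i+k},
and rho(k) = gamma(k) / gamma(0). Sigma^2 cancels.
  numerator   = (1)*(0.223) + (0.223)*(0.338) = 0.298374.
  denominator = (1)^2 + (0.223)^2 + (0.338)^2 = 1.163973.
  rho(1) = 0.298374 / 1.163973 = 0.2563.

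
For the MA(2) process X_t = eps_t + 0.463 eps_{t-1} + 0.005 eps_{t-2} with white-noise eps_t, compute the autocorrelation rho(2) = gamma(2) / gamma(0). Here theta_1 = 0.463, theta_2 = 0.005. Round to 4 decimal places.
\rho(2) = 0.0041

For an MA(q) process with theta_0 = 1, the autocovariance is
  gamma(k) = sigma^2 * sum_{i=0..q-k} theta_i * theta_{i+k},
and rho(k) = gamma(k) / gamma(0). Sigma^2 cancels.
  numerator   = (1)*(0.005) = 0.005.
  denominator = (1)^2 + (0.463)^2 + (0.005)^2 = 1.214394.
  rho(2) = 0.005 / 1.214394 = 0.0041.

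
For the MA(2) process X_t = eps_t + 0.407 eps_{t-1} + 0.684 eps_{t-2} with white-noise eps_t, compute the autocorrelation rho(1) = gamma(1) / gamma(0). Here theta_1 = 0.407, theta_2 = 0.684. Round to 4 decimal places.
\rho(1) = 0.4196

For an MA(q) process with theta_0 = 1, the autocovariance is
  gamma(k) = sigma^2 * sum_{i=0..q-k} theta_i * theta_{i+k},
and rho(k) = gamma(k) / gamma(0). Sigma^2 cancels.
  numerator   = (1)*(0.407) + (0.407)*(0.684) = 0.685388.
  denominator = (1)^2 + (0.407)^2 + (0.684)^2 = 1.633505.
  rho(1) = 0.685388 / 1.633505 = 0.4196.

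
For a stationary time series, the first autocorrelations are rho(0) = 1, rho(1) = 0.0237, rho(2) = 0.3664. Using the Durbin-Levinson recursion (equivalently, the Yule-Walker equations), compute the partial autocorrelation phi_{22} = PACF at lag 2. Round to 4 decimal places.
\phi_{22} = 0.3660

The PACF at lag k is phi_{kk}, the last component of the solution
to the Yule-Walker system G_k phi = r_k where
  (G_k)_{ij} = rho(|i - j|), (r_k)_i = rho(i), i,j = 1..k.
Equivalently, Durbin-Levinson gives phi_{kk} iteratively:
  phi_{11} = rho(1)
  phi_{kk} = [rho(k) - sum_{j=1..k-1} phi_{k-1,j} rho(k-j)]
            / [1 - sum_{j=1..k-1} phi_{k-1,j} rho(j)],
  phi_{k,j} = phi_{k-1,j} - phi_{kk} phi_{k-1,k-j},  j = 1..k-1.
Step k = 1:
  phi_11 = rho(1) = 0.0237.
Step k = 2:
  phi_22 = [rho(2) - phi_11 rho(1)] / [1 - phi_11 rho(1)] = [0.3664 - (0.0237)(0.0237)] / [1 - (0.0237)(0.0237)]
         = 0.36583831 / 0.99943831 = 0.366.
Therefore phi_{22} = 0.3660.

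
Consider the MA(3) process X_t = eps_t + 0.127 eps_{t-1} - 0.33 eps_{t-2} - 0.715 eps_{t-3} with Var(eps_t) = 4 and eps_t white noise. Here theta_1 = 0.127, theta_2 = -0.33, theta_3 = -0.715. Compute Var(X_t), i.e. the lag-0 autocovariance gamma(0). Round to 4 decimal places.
\gamma(0) = 6.5450

For an MA(q) process X_t = eps_t + sum_i theta_i eps_{t-i} with
Var(eps_t) = sigma^2, the variance is
  gamma(0) = sigma^2 * (1 + sum_i theta_i^2).
  sum_i theta_i^2 = (0.127)^2 + (-0.33)^2 + (-0.715)^2 = 0.016129 + 0.1089 + 0.511225 = 0.636254.
  gamma(0) = 4 * (1 + 0.636254) = 4 * 1.636254 = 6.545016, which rounds to 6.5450.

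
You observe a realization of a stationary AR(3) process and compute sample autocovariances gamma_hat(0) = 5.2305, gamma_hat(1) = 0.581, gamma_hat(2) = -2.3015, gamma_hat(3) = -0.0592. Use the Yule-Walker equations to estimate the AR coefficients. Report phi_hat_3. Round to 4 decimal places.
\hat\phi_{3} = 0.1420

The Yule-Walker equations for an AR(p) process read, in matrix form,
  Gamma_p phi = r_p,   with   (Gamma_p)_{ij} = gamma(|i - j|),
                       (r_p)_i = gamma(i),   i,j = 1..p.
Substitute the sample gammas (Toeplitz matrix and right-hand side of size 3):
  Gamma_p = [[5.2305, 0.581, -2.3015], [0.581, 5.2305, 0.581], [-2.3015, 0.581, 5.2305]]
  r_p     = [0.581, -2.3015, -0.0592]
Written out (R1..R3):
  (R1) 5.2305 phi_1 + 0.581 phi_2 - 2.3015 phi_3 = 0.581
  (R2) 0.581 phi_1 + 5.2305 phi_2 + 0.581 phi_3 = -2.3015
  (R3) -2.3015 phi_1 + 0.581 phi_2 + 5.2305 phi_3 = -0.0592
Gaussian elimination:
  R2 <- R2 - (0.581/5.2305) R1 = R2 - (0.111079) R1:  5.165963 phi_2 + 0.836649 phi_3 = -2.366037
  R3 <- R3 - (-2.3015/5.2305) R1 = R3 - (-0.440015) R1:  0.836649 phi_2 + 4.217805 phi_3 = 0.196449
  R3 <- R3 - (0.836649/5.165963) R2 = R3 - (0.161954) R2:  4.082306 phi_3 = 0.579638
Back-substitution:
  phi_hat_3 = 0.579638 / 4.082306 = 0.141988
  phi_hat_2 = (-2.366037 - (0.836649)(0.141988)) / 5.165963 = -0.481001
  phi_hat_1 = (0.581 - (0.581)(-0.481001) - (-2.3015)(0.141988)) / 5.2305 = 0.226985
So phi_hat = [0.2270, -0.4810, 0.1420].
Therefore phi_hat_3 = 0.1420.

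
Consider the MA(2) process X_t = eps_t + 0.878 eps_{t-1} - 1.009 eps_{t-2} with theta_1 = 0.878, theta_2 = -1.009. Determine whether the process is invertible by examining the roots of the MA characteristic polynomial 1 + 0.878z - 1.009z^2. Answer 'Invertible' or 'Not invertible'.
\text{Not invertible}

The MA(q) characteristic polynomial is P(z) = 1 + 0.878z - 1.009z^2.
Invertibility requires all roots to lie outside the unit circle, i.e. |z| > 1 for every root.
Set 1 + (0.878) z + (-1.009) z^2 = 0, i.e. a z^2 + b z + c = 0 with a = -1.009, b = 0.878, c = 1.
Discriminant D = b^2 - 4ac = (0.878)^2 - 4*(-1.009)*1 = 0.770884 - (-4.036) = 4.806884.
D >= 0, so the roots are real: z = (-b +/- sqrt(D)) / (2a) = (-0.878 +/- 2.192461) / (-2.018).
  z_1 = (-0.878 + 2.192461) / (-2.018) = -0.6514,   |z_1| = 0.6514.
  z_2 = (-0.878 - 2.192461) / (-2.018) = 1.5215,   |z_2| = 1.5215.
Moduli of all roots: 0.6514, 1.5215.
All moduli strictly greater than 1? No.
Verdict: Not invertible.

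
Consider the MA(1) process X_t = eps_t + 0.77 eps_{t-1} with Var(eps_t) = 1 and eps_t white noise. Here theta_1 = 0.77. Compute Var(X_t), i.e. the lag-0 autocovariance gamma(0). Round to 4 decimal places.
\gamma(0) = 1.5929

For an MA(q) process X_t = eps_t + sum_i theta_i eps_{t-i} with
Var(eps_t) = sigma^2, the variance is
  gamma(0) = sigma^2 * (1 + sum_i theta_i^2).
  sum_i theta_i^2 = (0.77)^2 = 0.5929.
  gamma(0) = 1 * (1 + 0.5929) = 1 * 1.5929 = 1.5929.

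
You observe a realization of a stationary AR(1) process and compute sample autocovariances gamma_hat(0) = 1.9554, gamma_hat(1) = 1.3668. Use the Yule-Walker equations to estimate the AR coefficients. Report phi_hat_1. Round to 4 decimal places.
\hat\phi_{1} = 0.6990

The Yule-Walker equations for an AR(p) process read, in matrix form,
  Gamma_p phi = r_p,   with   (Gamma_p)_{ij} = gamma(|i - j|),
                       (r_p)_i = gamma(i),   i,j = 1..p.
Substitute the sample gammas (Toeplitz matrix and right-hand side of size 1):
  Gamma_p = [[1.9554]]
  r_p     = [1.3668]
With p = 1 this is the single equation gamma(0) phi_1 = gamma(1):
  phi_hat_1 = gamma(1) / gamma(0) = 1.3668 / 1.9554 = 0.6990.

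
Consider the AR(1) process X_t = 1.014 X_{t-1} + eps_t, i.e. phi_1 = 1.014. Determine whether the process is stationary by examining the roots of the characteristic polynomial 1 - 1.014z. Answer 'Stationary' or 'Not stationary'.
\text{Not stationary}

The AR(p) characteristic polynomial is P(z) = 1 - 1.014z.
Stationarity requires all roots to lie outside the unit circle, i.e. |z| > 1 for every root.
This is linear in z: 1 + (-1.014) z = 0  =>  z = -1/(-1.014) = 0.986193,  |z| = 0.986193.
Moduli of all roots: 0.9862.
All moduli strictly greater than 1? No.
Verdict: Not stationary.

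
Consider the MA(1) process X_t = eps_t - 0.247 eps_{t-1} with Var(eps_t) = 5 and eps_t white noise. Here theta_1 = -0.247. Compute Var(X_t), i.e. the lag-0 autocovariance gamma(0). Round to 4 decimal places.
\gamma(0) = 5.3050

For an MA(q) process X_t = eps_t + sum_i theta_i eps_{t-i} with
Var(eps_t) = sigma^2, the variance is
  gamma(0) = sigma^2 * (1 + sum_i theta_i^2).
  sum_i theta_i^2 = (-0.247)^2 = 0.061009.
  gamma(0) = 5 * (1 + 0.061009) = 5 * 1.061009 = 5.305045, which rounds to 5.3050.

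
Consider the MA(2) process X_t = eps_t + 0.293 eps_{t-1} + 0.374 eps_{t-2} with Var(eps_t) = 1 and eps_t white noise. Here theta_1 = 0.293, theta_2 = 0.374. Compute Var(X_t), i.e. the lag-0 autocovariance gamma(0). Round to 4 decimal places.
\gamma(0) = 1.2257

For an MA(q) process X_t = eps_t + sum_i theta_i eps_{t-i} with
Var(eps_t) = sigma^2, the variance is
  gamma(0) = sigma^2 * (1 + sum_i theta_i^2).
  sum_i theta_i^2 = (0.293)^2 + (0.374)^2 = 0.085849 + 0.139876 = 0.225725.
  gamma(0) = 1 * (1 + 0.225725) = 1 * 1.225725 = 1.225725, which rounds to 1.2257.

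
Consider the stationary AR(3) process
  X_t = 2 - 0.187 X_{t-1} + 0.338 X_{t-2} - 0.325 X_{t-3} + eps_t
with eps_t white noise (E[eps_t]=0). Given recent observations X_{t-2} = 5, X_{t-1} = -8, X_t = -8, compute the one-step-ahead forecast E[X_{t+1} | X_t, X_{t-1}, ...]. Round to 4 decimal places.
E[X_{t+1} \mid \mathcal F_t] = -0.8330

For an AR(p) model X_t = c + sum_i phi_i X_{t-i} + eps_t, the
one-step-ahead conditional mean is
  E[X_{t+1} | X_t, ...] = c + sum_i phi_i X_{t+1-i}.
Substitute known values:
  E[X_{t+1} | ...] = 2 + (-0.187) * (-8) + (0.338) * (-8) + (-0.325) * (5)
                   = -0.8330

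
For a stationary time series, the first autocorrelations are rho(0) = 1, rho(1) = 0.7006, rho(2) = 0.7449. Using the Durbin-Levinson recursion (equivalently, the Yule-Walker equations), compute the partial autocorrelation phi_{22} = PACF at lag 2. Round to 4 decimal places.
\phi_{22} = 0.4990

The PACF at lag k is phi_{kk}, the last component of the solution
to the Yule-Walker system G_k phi = r_k where
  (G_k)_{ij} = rho(|i - j|), (r_k)_i = rho(i), i,j = 1..k.
Equivalently, Durbin-Levinson gives phi_{kk} iteratively:
  phi_{11} = rho(1)
  phi_{kk} = [rho(k) - sum_{j=1..k-1} phi_{k-1,j} rho(k-j)]
            / [1 - sum_{j=1..k-1} phi_{k-1,j} rho(j)],
  phi_{k,j} = phi_{k-1,j} - phi_{kk} phi_{k-1,k-j},  j = 1..k-1.
Step k = 1:
  phi_11 = rho(1) = 0.7006.
Step k = 2:
  phi_22 = [rho(2) - phi_11 rho(1)] / [1 - phi_11 rho(1)] = [0.7449 - (0.7006)(0.7006)] / [1 - (0.7006)(0.7006)]
         = 0.25405964 / 0.50915964 = 0.499.
Therefore phi_{22} = 0.4990.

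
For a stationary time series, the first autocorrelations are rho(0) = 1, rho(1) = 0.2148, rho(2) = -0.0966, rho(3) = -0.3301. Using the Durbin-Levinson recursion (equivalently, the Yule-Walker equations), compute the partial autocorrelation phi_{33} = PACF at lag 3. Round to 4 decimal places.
\phi_{33} = -0.2939

The PACF at lag k is phi_{kk}, the last component of the solution
to the Yule-Walker system G_k phi = r_k where
  (G_k)_{ij} = rho(|i - j|), (r_k)_i = rho(i), i,j = 1..k.
Equivalently, Durbin-Levinson gives phi_{kk} iteratively:
  phi_{11} = rho(1)
  phi_{kk} = [rho(k) - sum_{j=1..k-1} phi_{k-1,j} rho(k-j)]
            / [1 - sum_{j=1..k-1} phi_{k-1,j} rho(j)],
  phi_{k,j} = phi_{k-1,j} - phi_{kk} phi_{k-1,k-j},  j = 1..k-1.
Step k = 1:
  phi_11 = rho(1) = 0.2148.
Step k = 2:
  phi_22 = [rho(2) - phi_11 rho(1)] / [1 - phi_11 rho(1)] = [-0.0966 - (0.2148)(0.2148)] / [1 - (0.2148)(0.2148)]
         = -0.14273904 / 0.95386096 = -0.149643.
  Update: phi_21 = phi_11 - phi_22 phi_11 = 0.2148 - (-0.149643)(0.2148) = 0.246943.
Step k = 3:
  phi_33 = [rho(3) - phi_21 rho(2) - phi_22 rho(1)] / [1 - phi_21 rho(1) - phi_22 rho(2)]
    numerator   = -0.3301 - (0.246943)(-0.0966) - (-0.149643)(0.2148) = -0.27410185
    denominator = 1 - (0.246943)(0.2148) - (-0.149643)(-0.0966) = 0.932501
  phi_33 = -0.27410185 / 0.932501 = -0.2939.
Therefore phi_{33} = -0.2939.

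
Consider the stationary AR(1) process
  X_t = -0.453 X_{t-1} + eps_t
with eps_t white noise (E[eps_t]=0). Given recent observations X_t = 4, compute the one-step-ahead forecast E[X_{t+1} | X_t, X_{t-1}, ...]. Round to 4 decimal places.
E[X_{t+1} \mid \mathcal F_t] = -1.8120

For an AR(p) model X_t = c + sum_i phi_i X_{t-i} + eps_t, the
one-step-ahead conditional mean is
  E[X_{t+1} | X_t, ...] = c + sum_i phi_i X_{t+1-i}.
Substitute known values:
  E[X_{t+1} | ...] = (-0.453) * (4)
                   = -1.8120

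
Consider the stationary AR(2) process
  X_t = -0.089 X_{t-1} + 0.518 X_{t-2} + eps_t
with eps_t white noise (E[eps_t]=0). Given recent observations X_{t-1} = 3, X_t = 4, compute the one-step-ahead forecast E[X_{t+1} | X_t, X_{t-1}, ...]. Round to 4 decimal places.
E[X_{t+1} \mid \mathcal F_t] = 1.1980

For an AR(p) model X_t = c + sum_i phi_i X_{t-i} + eps_t, the
one-step-ahead conditional mean is
  E[X_{t+1} | X_t, ...] = c + sum_i phi_i X_{t+1-i}.
Substitute known values:
  E[X_{t+1} | ...] = (-0.089) * (4) + (0.518) * (3)
                   = 1.1980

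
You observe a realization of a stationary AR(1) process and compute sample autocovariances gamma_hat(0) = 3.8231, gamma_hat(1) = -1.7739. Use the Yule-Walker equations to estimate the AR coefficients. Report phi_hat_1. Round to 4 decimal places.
\hat\phi_{1} = -0.4640

The Yule-Walker equations for an AR(p) process read, in matrix form,
  Gamma_p phi = r_p,   with   (Gamma_p)_{ij} = gamma(|i - j|),
                       (r_p)_i = gamma(i),   i,j = 1..p.
Substitute the sample gammas (Toeplitz matrix and right-hand side of size 1):
  Gamma_p = [[3.8231]]
  r_p     = [-1.7739]
With p = 1 this is the single equation gamma(0) phi_1 = gamma(1):
  phi_hat_1 = gamma(1) / gamma(0) = -1.7739 / 3.8231 = -0.4640.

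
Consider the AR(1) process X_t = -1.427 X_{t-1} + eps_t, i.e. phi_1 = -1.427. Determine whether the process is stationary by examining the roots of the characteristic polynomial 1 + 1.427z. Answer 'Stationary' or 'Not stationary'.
\text{Not stationary}

The AR(p) characteristic polynomial is P(z) = 1 + 1.427z.
Stationarity requires all roots to lie outside the unit circle, i.e. |z| > 1 for every root.
This is linear in z: 1 + (1.427) z = 0  =>  z = -1/(1.427) = -0.700771,  |z| = 0.700771.
Moduli of all roots: 0.7008.
All moduli strictly greater than 1? No.
Verdict: Not stationary.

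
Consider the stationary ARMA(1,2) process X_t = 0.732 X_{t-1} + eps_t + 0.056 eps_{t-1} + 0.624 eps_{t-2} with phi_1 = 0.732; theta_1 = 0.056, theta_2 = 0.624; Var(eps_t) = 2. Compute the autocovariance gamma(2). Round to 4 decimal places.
\gamma(2) = 7.1160

Multiply the model equation by X_{t-k} and take expectations. With theta_0 = psi_0 = 1 and psi_j the MA(infinity) weights, this gives
  gamma(k) - sum_i phi_i gamma(k-i) = c_k,
  c_k = sigma^2 * sum_{j=k..q} theta_j psi_{j-k}   (c_k = 0 for k > q),
using gamma(-m) = gamma(m).
psi-weights needed (psi_j = theta_j + sum_i phi_i psi_{j-i}):
  psi_1 = theta_1 + phi_1 = 0.056 + (0.732) = 0.788
  psi_2 = theta_2 + phi_1 psi_1 = 0.624 + (0.732)(0.788) = 1.200816
Right-hand sides:
  c_0 = sigma^2 (1 + theta_1 psi_1 + theta_2 psi_2) = 2 * (1 + (0.056)(0.788) + (0.624)(1.200816)) = 2 * 1.793437 = 3.586874
  c_1 = sigma^2 (theta_1 + theta_2 psi_1) = 2 * (0.056 + (0.624)(0.788)) = 1.095424
  c_2 = sigma^2 theta_2 = 2 * (0.624) = 1.248
Equations for k = 0 and k = 1 (AR order 1):
  gamma(0) = phi_1 gamma(1) + c_0
  gamma(1) = phi_1 gamma(0) + c_1
Substituting the second into the first: gamma(0) (1 - phi_1^2) = c_0 + phi_1 c_1, so
  gamma(0) = (c_0 + phi_1 c_1) / (1 - phi_1^2) = (3.586874 + (0.732)(1.095424)) / (1 - (0.732)^2) = 4.388725 / 0.464176 = 9.454872.
  gamma(1) = phi_1 gamma(0) + c_1 = (0.732)(9.454872) + (1.095424) = 8.01639.
For k = 2: gamma(2) = phi_1 gamma(1) + c_2
  = (0.732)(8.01639) + (1.248) = 7.115998.
Therefore gamma(2) = 7.1160 (to 4 decimal places).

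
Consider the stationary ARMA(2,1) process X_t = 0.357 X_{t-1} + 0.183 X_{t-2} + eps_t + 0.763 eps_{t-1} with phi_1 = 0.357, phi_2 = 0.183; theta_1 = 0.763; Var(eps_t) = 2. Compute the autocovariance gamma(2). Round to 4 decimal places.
\gamma(2) = 2.6167

Multiply the model equation by X_{t-k} and take expectations. With theta_0 = psi_0 = 1 and psi_j the MA(infinity) weights, this gives
  gamma(k) - sum_i phi_i gamma(k-i) = c_k,
  c_k = sigma^2 * sum_{j=k..q} theta_j psi_{j-k}   (c_k = 0 for k > q),
using gamma(-m) = gamma(m).
psi-weights needed (psi_j = theta_j + sum_i phi_i psi_{j-i}):
  psi_1 = theta_1 + phi_1 = 0.763 + (0.357) = 1.12
Right-hand sides:
  c_0 = sigma^2 (1 + theta_1 psi_1) = 2 * (1 + (0.763)(1.12)) = 2 * 1.85456 = 3.70912
  c_1 = sigma^2 theta_1 = 2 * (0.763) = 1.526
  c_2 = 0
Equations for k = 0, 1, 2 (AR order 2, c_2 = 0):
  (E0) gamma(0) = phi_1 gamma(1) + phi_2 gamma(2) + c_0
  (E1) gamma(1) = phi_1 gamma(0) + phi_2 gamma(1) + c_1
  (E2) gamma(2) = phi_1 gamma(1) + phi_2 gamma(0)
From (E1): gamma(1) = A gamma(0) + B with
  A = phi_1 / (1 - phi_2) = 0.357 / 0.817 = 0.436965,   B = c_1 / (1 - phi_2) = 1.526 / 0.817 = 1.867809.
Insert (E2) into (E0): gamma(0) (1 - phi_2^2) = phi_1 (1 + phi_2) gamma(1) + c_0.
  phi_1 (1 + phi_2) = (0.357)(1.183) = 0.422331,   1 - phi_2^2 = 0.966511.
Replace gamma(1) by A gamma(0) + B and collect gamma(0):
  gamma(0) [0.966511 - (0.422331)(0.436965)] = (0.422331)(1.867809) + 3.70912
  gamma(0) * 0.781967 = 4.497954
  gamma(0) = 4.497954 / 0.781967 = 5.752099.
  gamma(1) = A gamma(0) + B = (0.436965)(5.752099) + (1.867809) = 4.381272.
  gamma(2) = phi_1 gamma(1) + phi_2 gamma(0) = (0.357)(4.381272) + (0.183)(5.752099) = 2.616748.
Therefore gamma(2) = 2.6167 (to 4 decimal places).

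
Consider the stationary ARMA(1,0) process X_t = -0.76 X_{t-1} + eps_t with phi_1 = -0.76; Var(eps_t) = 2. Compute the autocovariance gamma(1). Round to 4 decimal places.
\gamma(1) = -3.5985

Multiply the model equation by X_{t-k} and take expectations. With theta_0 = psi_0 = 1 and psi_j the MA(infinity) weights, this gives
  gamma(k) - sum_i phi_i gamma(k-i) = c_k,
  c_k = sigma^2 * sum_{j=k..q} theta_j psi_{j-k}   (c_k = 0 for k > q),
using gamma(-m) = gamma(m).
Pure AR (q = 0): c_0 = sigma^2 = 2, c_k = 0 for k >= 1.
Equations for k = 0 and k = 1 (AR order 1):
  gamma(0) = phi_1 gamma(1) + c_0
  gamma(1) = phi_1 gamma(0) + c_1
Substituting the second into the first: gamma(0) (1 - phi_1^2) = c_0 + phi_1 c_1, so
  gamma(0) = c_0 / (1 - phi_1^2) = 2 / (1 - (-0.76)^2) = 2 / 0.4224 = 4.734848.
  gamma(1) = phi_1 gamma(0) = (-0.76)(4.734848) = -3.598485.
Therefore gamma(1) = -3.5985 (to 4 decimal places).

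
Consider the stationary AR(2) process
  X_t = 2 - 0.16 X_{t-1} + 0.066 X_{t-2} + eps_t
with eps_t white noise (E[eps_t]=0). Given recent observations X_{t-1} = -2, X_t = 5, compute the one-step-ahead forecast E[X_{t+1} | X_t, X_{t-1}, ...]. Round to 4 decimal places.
E[X_{t+1} \mid \mathcal F_t] = 1.0680

For an AR(p) model X_t = c + sum_i phi_i X_{t-i} + eps_t, the
one-step-ahead conditional mean is
  E[X_{t+1} | X_t, ...] = c + sum_i phi_i X_{t+1-i}.
Substitute known values:
  E[X_{t+1} | ...] = 2 + (-0.16) * (5) + (0.066) * (-2)
                   = 1.0680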